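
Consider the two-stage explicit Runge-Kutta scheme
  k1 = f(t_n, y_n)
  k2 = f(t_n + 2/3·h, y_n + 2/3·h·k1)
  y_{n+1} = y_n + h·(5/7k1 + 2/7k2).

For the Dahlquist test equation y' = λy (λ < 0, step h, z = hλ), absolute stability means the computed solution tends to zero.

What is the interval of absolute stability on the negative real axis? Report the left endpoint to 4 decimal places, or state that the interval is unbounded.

z∈(-5.2500,0).

Set f=λy, z=hλ:
  k1=λy_n ⇒ h·k1=z·y_n;  k2=λ(1+2/3z)y_n ⇒ h·k2=z(1+2/3z)y_n
  y_{n+1}/y_n = 1 + 5/7z + 2/7z(1+2/3z) = 1 + z + 4/21z²
  so R(z) = 1 + z + 4/21z².

Find x<0 with |R(x)|<1.
x=-0.31: |R|=0.7083
R=1: x+4/21x²=0 ⇒ x=−21/4=-5.2500; min R=1−1/(4·4/21)=-0.3125>−1
Confirm numerically:
  x=-5.205: |R|=0.95539 <1
  x=-3.058: |R|=0.27679 <1
  x=-2.110: |R|=0.26198 <1
  x=-5.678: |R|=1.46289 >1
  x=-5.565: |R|=1.33390 >1
  x=-5.394: |R|=1.14795 >1
So |R|<1 on (-5.2500, 0).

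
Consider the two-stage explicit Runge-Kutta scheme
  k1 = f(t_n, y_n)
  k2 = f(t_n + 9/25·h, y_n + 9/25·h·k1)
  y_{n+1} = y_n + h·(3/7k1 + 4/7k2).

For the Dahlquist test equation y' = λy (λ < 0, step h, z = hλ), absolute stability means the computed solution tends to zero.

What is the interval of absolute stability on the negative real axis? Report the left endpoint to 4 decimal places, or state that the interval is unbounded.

(-4.8611, 0).

Test eqn y'=λy, z=hλ:
  k1=λy_n ⇒ h·k1=z·y_n;  k2=λ(1+9/25z)y_n ⇒ h·k2=z(1+9/25z)y_n
  y_{n+1}/y_n = 1 + 3/7z + 4/7z(1+9/25z) = 1 + z + 36/175z²
  R(z) = 1 + z + 36/175z².

Find x<0 with |R(x)|<1.
x=-1.33: |R|=0.0339
R=1: x+36/175x²=0 ⇒ x=−175/36=-4.8611; min R=1−1/(4·36/175)=-0.2153>−1
Confirm numerically:
  x=-4.260: |R|=0.47322 <1
  x=-4.149: |R|=0.39221 <1
  x=-3.518: |R|=0.02799 <1
  x=-2.037: |R|=0.18342 <1
  x=-5.105: |R|=1.25613 >1
  x=-4.979: |R|=1.12075 >1
So |R|<1 on (-4.8611, 0).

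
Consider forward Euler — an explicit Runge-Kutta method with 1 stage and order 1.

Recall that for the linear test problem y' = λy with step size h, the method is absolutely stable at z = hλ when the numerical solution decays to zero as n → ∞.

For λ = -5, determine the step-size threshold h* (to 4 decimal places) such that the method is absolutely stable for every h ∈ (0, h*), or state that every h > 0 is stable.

(-2.0000,0); λ=-5 ⇒ h* = 0.4000.

Set f=λy, z=hλ:
  order 1, 1-stage ⇒ R(z)=1+z
  (e.g. R(-1.74)=-0.74000, |R|=0.74000)

Find x<0 with |R(x)|<1.
x=-1.74: |R|=0.7400
|R(-2.24)|=1.2400 |R(-0.83)|=0.1700 |R(-0.76)|=0.2400
Bisect:
  x_lo=-2.7753 |R|=1.7753  x_hi=-0.3330 |R|=0.6670
  mid=-1.55414 |R|=0.55414 →hi
  mid=-2.16470 |R|=1.16470 →lo
  mid=-1.85942 |R|=0.85942 →hi
  mid=-2.01206 |R|=1.01206 →lo
  mid=-1.93574 |R|=0.93574 →hi
  mid=-1.97390 |R|=0.97390 →hi
  mid=-1.99298 |R|=0.99298 →hi
  ...
  [-2.00013,-1.99998] ⇒ x*=-2.0000
Interval (-2.0000, 0).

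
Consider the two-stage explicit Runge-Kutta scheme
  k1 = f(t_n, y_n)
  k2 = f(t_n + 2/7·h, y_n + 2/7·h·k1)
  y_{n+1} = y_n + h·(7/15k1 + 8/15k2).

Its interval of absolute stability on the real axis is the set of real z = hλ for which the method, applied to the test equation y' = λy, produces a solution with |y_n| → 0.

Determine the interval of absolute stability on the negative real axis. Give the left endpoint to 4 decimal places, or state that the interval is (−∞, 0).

z∈(-6.5625,0).

Test eqn y'=λy, z=hλ:
  k1=λy_n ⇒ h·k1=z·y_n;  k2=λ(1+2/7z)y_n ⇒ h·k2=z(1+2/7z)y_n
  y_{n+1}/y_n = 1 + 7/15z + 8/15z(1+2/7z) = 1 + z + 16/105z²
  ⇒ R(z) = 1 + z + 16/105z².

Boundary: |R(x)|=1, x<0.
x=-0.41: |R|=0.6156
R=1: x+16/105x²=0 ⇒ x=−105/16=-6.5625; min R=1−1/(4·16/105)=-0.6406>−1
Confirm numerically:
  x=-5.573: |R|=0.15970 <1
  x=-5.249: |R|=0.05060 <1
  x=-5.158: |R|=0.10391 <1
  x=-4.567: |R|=0.38872 <1
  x=-7.152: |R|=1.64245 >1
  x=-7.024: |R|=1.49395 >1
So |R|<1 on (-6.5625, 0).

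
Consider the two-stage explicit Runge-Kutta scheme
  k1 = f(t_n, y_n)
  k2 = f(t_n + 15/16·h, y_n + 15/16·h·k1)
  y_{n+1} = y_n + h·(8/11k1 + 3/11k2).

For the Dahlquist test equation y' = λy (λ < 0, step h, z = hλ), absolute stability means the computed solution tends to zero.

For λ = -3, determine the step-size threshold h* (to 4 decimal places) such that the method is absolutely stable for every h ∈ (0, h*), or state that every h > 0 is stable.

Test eqn y'=λy, z=hλ:
  k1=λy_n ⇒ h·k1=z·y_n;  k2=λ(1+15/16z)y_n ⇒ h·k2=z(1+15/16z)y_n
  y_{n+1}/y_n = 1 + 8/11z + 3/11z(1+15/16z) = 1 + z + 45/176z²
  ⇒ R(z) = 1 + z + 45/176z².

Find x<0 with |R(x)|<1.
x=-1.57: |R|=0.0602
R=1: x+45/176x²=0 ⇒ x=−176/45=-3.9111; min R=1−1/(4·45/176)=0.0222>−1
Confirm numerically:
  x=-3.793: |R|=0.88546 <1
  x=-3.397: |R|=0.55347 <1
  x=-2.195: |R|=0.03688 <1
  x=-1.640: |R|=0.04768 <1
  x=-4.437: |R|=1.59660 >1
  x=-4.248: |R|=1.36591 >1
  x=-3.984: |R|=1.07425 >1
Interval (-3.9111, 0).

(-3.9111,0); λ=-3 ⇒ h* = (176/45)/3 = 1.3037.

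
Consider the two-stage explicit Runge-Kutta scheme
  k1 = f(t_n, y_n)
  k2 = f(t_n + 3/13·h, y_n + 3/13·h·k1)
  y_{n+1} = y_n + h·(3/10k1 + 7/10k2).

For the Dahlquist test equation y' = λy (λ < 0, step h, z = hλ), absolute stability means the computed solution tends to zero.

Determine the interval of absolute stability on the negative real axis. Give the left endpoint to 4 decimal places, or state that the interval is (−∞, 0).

z∈(-6.1905,0).

On y'=λy, z=hλ:
  k1=λy_n ⇒ h·k1=z·y_n;  k2=λ(1+3/13z)y_n ⇒ h·k2=z(1+3/13z)y_n
  y_{n+1}/y_n = 1 + 3/10z + 7/10z(1+3/13z) = 1 + z + 21/130z²
  ⇒ R(z) = 1 + z + 21/130z².

Find x<0 with |R(x)|<1.
x=-1.07: |R|=0.1149
R=1: x+21/130x²=0 ⇒ x=−130/21=-6.1905; min R=1−1/(4·21/130)=-0.5476>−1
Confirm numerically:
  x=-6.023: |R|=0.83705 <1
  x=-5.442: |R|=0.34202 <1
  x=-5.407: |R|=0.31568 <1
  x=-6.680: |R|=1.52823 >1
  x=-6.578: |R|=1.41178 >1
  x=-6.561: |R|=1.39270 >1
So |R|<1 on (-6.1905, 0).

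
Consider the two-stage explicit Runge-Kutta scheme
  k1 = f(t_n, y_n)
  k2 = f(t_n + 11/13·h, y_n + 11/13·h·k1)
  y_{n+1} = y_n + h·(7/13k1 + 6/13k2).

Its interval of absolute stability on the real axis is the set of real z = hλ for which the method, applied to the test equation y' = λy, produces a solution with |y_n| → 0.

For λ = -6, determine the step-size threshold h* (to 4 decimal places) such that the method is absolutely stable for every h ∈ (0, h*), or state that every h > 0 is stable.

Test eqn y'=λy, z=hλ:
  k1=λy_n ⇒ h·k1=z·y_n;  k2=λ(1+11/13z)y_n ⇒ h·k2=z(1+11/13z)y_n
  y_{n+1}/y_n = 1 + 7/13z + 6/13z(1+11/13z) = 1 + z + 66/169z²
  Hence R(z) = 1 + z + 66/169z².

Solve |R(x)|<1 on ℝ⁻.
x=-0.37: |R|=0.6835
R=1: x+66/169x²=0 ⇒ x=−169/66=-2.5606; min R=1−1/(4·66/169)=0.3598>−1
Confirm numerically:
  x=-2.122: |R|=0.63652 <1
  x=-1.911: |R|=0.51519 <1
  x=-1.909: |R|=0.51421 <1
  x=-3.063: |R|=1.60096 >1
  x=-2.842: |R|=1.31232 >1
Stable set (-2.5606, 0).

(-2.5606,0); λ=-6 ⇒ h* = (169/66)/6 = 0.4268.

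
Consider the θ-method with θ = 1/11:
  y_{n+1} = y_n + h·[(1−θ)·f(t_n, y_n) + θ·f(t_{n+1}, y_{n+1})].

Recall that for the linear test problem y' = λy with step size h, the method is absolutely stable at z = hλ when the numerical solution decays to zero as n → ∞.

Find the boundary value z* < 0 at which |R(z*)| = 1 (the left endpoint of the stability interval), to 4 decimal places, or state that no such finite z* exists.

z* = -2.4444.

On y'=λy, z=hλ:
  y_{n+1} = y_n + z·[10/11·y_n + 1/11·y_{n+1}] ⇒ (1 − 1/11z)y_{n+1} = (1 + 10/11z)y_n
  so R(z) = (1 + 10/11z)/(1 − 1/11z).

Find x<0 with |R(x)|<1.
x=-1.59: |R|=0.3892
R=−1: 1+10/11x = −1+1/11x ⇒ -9/11x=2 ⇒ x=2/(-9/11)=-2.4444
Confirm numerically:
  x=-2.123: |R|=0.77955 <1
  x=-1.851: |R|=0.58439 <1
  x=-1.083: |R|=0.01407 <1
  x=-2.799: |R|=1.23125 >1
  x=-2.642: |R|=1.13033 >1
Interval (-2.4444, 0).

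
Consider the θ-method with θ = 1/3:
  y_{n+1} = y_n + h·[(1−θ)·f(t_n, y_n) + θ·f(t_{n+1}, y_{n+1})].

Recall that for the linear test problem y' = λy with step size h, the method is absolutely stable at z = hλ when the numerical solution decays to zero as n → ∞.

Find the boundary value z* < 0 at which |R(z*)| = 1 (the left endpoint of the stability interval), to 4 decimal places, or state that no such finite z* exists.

z* = -6.0000.

With y'=λy (z=hλ):
  y_{n+1} = y_n + z·[2/3·y_n + 1/3·y_{n+1}] ⇒ (1 − 1/3z)y_{n+1} = (1 + 2/3z)y_n
  ⇒ R(z) = (1 + 2/3z)/(1 − 1/3z).

Find x<0 with |R(x)|<1.
x=-0.95: |R|=0.2785
R=−1: 1+2/3x = −1+1/3x ⇒ -1/3x=2 ⇒ x=2/(-1/3)=-6.0000
Confirm numerically:
  x=-4.683: |R|=0.82858 <1
  x=-3.923: |R|=0.69999 <1
  x=-3.408: |R|=0.59551 <1
  x=-6.367: |R|=1.03918 >1
  x=-6.174: |R|=1.01897 >1
  x=-6.087: |R|=1.00957 >1
So |R|<1 on (-6.0000, 0).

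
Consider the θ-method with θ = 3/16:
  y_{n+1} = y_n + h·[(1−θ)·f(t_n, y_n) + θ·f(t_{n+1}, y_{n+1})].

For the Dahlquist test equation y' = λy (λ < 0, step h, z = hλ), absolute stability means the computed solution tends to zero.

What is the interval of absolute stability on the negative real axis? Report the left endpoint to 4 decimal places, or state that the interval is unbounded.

z∈(-3.2000,0).

On y'=λy, z=hλ:
  y_{n+1} = y_n + z·[13/16·y_n + 3/16·y_{n+1}] ⇒ (1 − 3/16z)y_{n+1} = (1 + 13/16z)y_n
  R(z) = (1 + 13/16z)/(1 − 3/16z).

Boundary: |R(x)|=1, x<0.
x=-1.54: |R|=0.1950
R=−1: 1+13/16x = −1+3/16x ⇒ -5/8x=2 ⇒ x=2/(-5/8)=-3.2000
Confirm numerically:
  x=-2.931: |R|=0.89150 <1
  x=-2.438: |R|=0.67316 <1
  x=-1.696: |R|=0.28680 <1
  x=-1.562: |R|=0.20816 <1
  x=-3.753: |R|=1.20287 >1
  x=-3.450: |R|=1.09488 >1
  x=-3.432: |R|=1.08823 >1
Stable set (-3.2000, 0).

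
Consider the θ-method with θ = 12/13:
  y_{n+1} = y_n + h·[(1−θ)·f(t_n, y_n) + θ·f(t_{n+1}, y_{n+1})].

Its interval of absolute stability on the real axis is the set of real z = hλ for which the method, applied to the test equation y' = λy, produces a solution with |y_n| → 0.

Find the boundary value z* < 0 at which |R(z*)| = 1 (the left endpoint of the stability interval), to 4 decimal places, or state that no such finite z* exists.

Test eqn y'=λy, z=hλ:
  y_{n+1} = y_n + z·[1/13·y_n + 12/13·y_{n+1}] ⇒ (1 − 12/13z)y_{n+1} = (1 + 1/13z)y_n
  Hence R(z) = (1 + 1/13z)/(1 − 12/13z).

Boundary: |R(x)|=1, x<0.
x=-0.36: |R|=0.7298
x=-2: |R|=0.2973
x=-10: |R|=0.0226
x=-100: |R|=0.0717
θ=12/13≥1/2 ⇒ |1+1/13x|<|1−12/13x| ∀x<0 ⇒ interval (−∞,0).

(−∞, 0) — no finite endpoint.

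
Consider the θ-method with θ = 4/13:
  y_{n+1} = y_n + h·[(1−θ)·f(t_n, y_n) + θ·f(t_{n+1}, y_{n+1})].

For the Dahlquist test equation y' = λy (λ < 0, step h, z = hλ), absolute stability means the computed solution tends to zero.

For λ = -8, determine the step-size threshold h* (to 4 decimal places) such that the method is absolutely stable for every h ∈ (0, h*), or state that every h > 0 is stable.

(-5.2000,0); λ=-8 ⇒ h* = (26/5)/8 = 0.6500.

Test eqn y'=λy, z=hλ:
  y_{n+1} = y_n + z·[9/13·y_n + 4/13·y_{n+1}] ⇒ (1 − 4/13z)y_{n+1} = (1 + 9/13z)y_n
  Hence R(z) = (1 + 9/13z)/(1 − 4/13z).

Boundary: |R(x)|=1, x<0.
x=-1.38: |R|=0.0313
R=−1: 1+9/13x = −1+4/13x ⇒ -5/13x=2 ⇒ x=2/(-5/13)=-5.2000
Confirm numerically:
  x=-4.499: |R|=0.88692 <1
  x=-3.955: |R|=0.78400 <1
  x=-3.760: |R|=0.74322 <1
  x=-3.444: |R|=0.67209 <1
  x=-5.684: |R|=1.06772 >1
  x=-5.597: |R|=1.05609 >1
Interval (-5.2000, 0).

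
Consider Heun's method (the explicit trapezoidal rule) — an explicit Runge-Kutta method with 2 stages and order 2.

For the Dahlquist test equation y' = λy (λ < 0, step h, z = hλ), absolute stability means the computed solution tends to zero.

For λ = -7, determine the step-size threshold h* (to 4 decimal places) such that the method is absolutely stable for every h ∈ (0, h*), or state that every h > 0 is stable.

Test eqn y'=λy, z=hλ:
  order 2, 2-stage ⇒ R(z)=1+z+z^2/2
  (e.g. R(-0.32)=0.73120, |R|=0.73120)

Solve |R(x)|<1 on ℝ⁻.
x=-0.32: |R|=0.7312
|R(-2.02)|=1.0202 |R(-1.58)|=0.6682 |R(-1.26)|=0.5338
Bisect:
  x_lo=-2.7276 |R|=1.9923  x_hi=-0.1966 |R|=0.8227
  mid=-1.46212 |R|=0.60678 →hi
  mid=-2.09486 |R|=1.09936 →lo
  mid=-1.77849 |R|=0.80302 →hi
  mid=-1.93668 |R|=0.93868 →hi
  mid=-2.01577 |R|=1.01589 →lo
  mid=-1.97622 |R|=0.97651 →hi
  mid=-1.99600 |R|=0.99600 →hi
  ...
  [-2.00001,-1.99986] ⇒ x*=-2.0000
Interval (-2.0000, 0).

(-2.0000,0); λ=-7 ⇒ h* = 0.2857.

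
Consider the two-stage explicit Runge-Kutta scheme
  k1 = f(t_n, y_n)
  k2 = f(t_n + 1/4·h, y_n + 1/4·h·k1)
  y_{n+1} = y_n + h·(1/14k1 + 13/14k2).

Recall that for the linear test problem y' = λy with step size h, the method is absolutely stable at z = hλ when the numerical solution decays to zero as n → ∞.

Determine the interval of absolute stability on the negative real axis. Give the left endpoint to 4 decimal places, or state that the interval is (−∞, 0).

With y'=λy (z=hλ):
  k1=λy_n ⇒ h·k1=z·y_n;  k2=λ(1+1/4z)y_n ⇒ h·k2=z(1+1/4z)y_n
  y_{n+1}/y_n = 1 + 1/14z + 13/14z(1+1/4z) = 1 + z + 13/56z²
  Hence R(z) = 1 + z + 13/56z².

Find x<0 with |R(x)|<1.
x=-1.42: |R|=0.0481
R=1: x+13/56x²=0 ⇒ x=−56/13=-4.3077; min R=1−1/(4·13/56)=-0.0769>−1
Confirm numerically:
  x=-3.764: |R|=0.52493 <1
  x=-2.096: |R|=0.07615 <1
  x=-2.081: |R|=0.07569 <1
  x=-1.887: |R|=0.06039 <1
  x=-4.575: |R|=1.28390 >1
  x=-4.523: |R|=1.22607 >1
Stable set (-4.3077, 0).

(-4.3077, 0).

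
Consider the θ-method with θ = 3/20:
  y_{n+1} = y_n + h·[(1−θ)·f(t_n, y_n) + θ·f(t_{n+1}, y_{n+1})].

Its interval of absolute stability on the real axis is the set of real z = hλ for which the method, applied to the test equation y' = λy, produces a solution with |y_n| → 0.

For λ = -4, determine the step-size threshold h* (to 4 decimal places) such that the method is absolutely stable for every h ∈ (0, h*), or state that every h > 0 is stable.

(-2.8571,0); λ=-4 ⇒ h* = (20/7)/4 = 0.7143.

Set f=λy, z=hλ:
  y_{n+1} = y_n + z·[17/20·y_n + 3/20·y_{n+1}] ⇒ (1 − 3/20z)y_{n+1} = (1 + 17/20z)y_n
  Hence R(z) = (1 + 17/20z)/(1 − 3/20z).

Find x<0 with |R(x)|<1.
x=-1.79: |R|=0.4111
R=−1: 1+17/20x = −1+3/20x ⇒ -7/10x=2 ⇒ x=2/(-7/10)=-2.8571
Confirm numerically:
  x=-2.558: |R|=0.84867 <1
  x=-2.437: |R|=0.78463 <1
  x=-1.439: |R|=0.18353 <1
  x=-3.348: |R|=1.22873 >1
  x=-3.055: |R|=1.09498 >1
Stable set (-2.8571, 0).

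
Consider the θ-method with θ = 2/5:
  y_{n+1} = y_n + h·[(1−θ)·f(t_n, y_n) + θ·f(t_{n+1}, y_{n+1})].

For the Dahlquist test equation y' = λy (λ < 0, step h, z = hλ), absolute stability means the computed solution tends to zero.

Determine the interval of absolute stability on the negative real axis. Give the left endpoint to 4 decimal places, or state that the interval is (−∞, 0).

With y'=λy (z=hλ):
  y_{n+1} = y_n + z·[3/5·y_n + 2/5·y_{n+1}] ⇒ (1 − 2/5z)y_{n+1} = (1 + 3/5z)y_n
  Hence R(z) = (1 + 3/5z)/(1 − 2/5z).

Boundary: |R(x)|=1, x<0.
x=-1.49: |R|=0.0664
R=−1: 1+3/5x = −1+2/5x ⇒ -1/5x=2 ⇒ x=2/(-1/5)=-10.0000
Confirm numerically:
  x=-9.842: |R|=0.99360 <1
  x=-9.168: |R|=0.96435 <1
  x=-8.980: |R|=0.95557 <1
  x=-10.538: |R|=1.02063 >1
  x=-10.043: |R|=1.00171 >1
So |R|<1 on (-10.0000, 0).

z∈(-10.0000,0).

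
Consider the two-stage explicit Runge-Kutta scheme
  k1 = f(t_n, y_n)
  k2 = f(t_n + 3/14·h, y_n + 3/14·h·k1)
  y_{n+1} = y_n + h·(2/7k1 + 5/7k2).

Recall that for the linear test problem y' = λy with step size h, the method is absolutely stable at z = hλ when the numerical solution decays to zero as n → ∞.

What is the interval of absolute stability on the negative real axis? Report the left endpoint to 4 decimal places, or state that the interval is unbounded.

On y'=λy, z=hλ:
  k1=λy_n ⇒ h·k1=z·y_n;  k2=λ(1+3/14z)y_n ⇒ h·k2=z(1+3/14z)y_n
  y_{n+1}/y_n = 1 + 2/7z + 5/7z(1+3/14z) = 1 + z + 15/98z²
  ⇒ R(z) = 1 + z + 15/98z².

Boundary: |R(x)|=1, x<0.
x=-1.43: |R|=0.1170
R=1: x+15/98x²=0 ⇒ x=−98/15=-6.5333; min R=1−1/(4·15/98)=-0.6333>−1
Confirm numerically:
  x=-4.918: |R|=0.21595 <1
  x=-3.607: |R|=0.61560 <1
  x=-3.109: |R|=0.62953 <1
  x=-7.104: |R|=1.62051 >1
  x=-6.720: |R|=1.19200 >1
Stable set (-6.5333, 0).

z∈(-6.5333,0).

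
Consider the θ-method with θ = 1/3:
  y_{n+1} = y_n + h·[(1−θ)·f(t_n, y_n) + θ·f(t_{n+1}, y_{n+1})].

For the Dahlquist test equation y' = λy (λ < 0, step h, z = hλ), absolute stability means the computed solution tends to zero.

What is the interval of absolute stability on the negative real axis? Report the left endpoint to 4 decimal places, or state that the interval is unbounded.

Set f=λy, z=hλ:
  y_{n+1} = y_n + z·[2/3·y_n + 1/3·y_{n+1}] ⇒ (1 − 1/3z)y_{n+1} = (1 + 2/3z)y_n
  R(z) = (1 + 2/3z)/(1 − 1/3z).

Boundary: |R(x)|=1, x<0.
x=-0.52: |R|=0.5568
R=−1: 1+2/3x = −1+1/3x ⇒ -1/3x=2 ⇒ x=2/(-1/3)=-6.0000
Confirm numerically:
  x=-4.366: |R|=0.77817 <1
  x=-3.469: |R|=0.60875 <1
  x=-2.548: |R|=0.37779 <1
  x=-6.466: |R|=1.04923 >1
  x=-6.373: |R|=1.03980 >1
  x=-6.226: |R|=1.02450 >1
Stable set (-6.0000, 0).

(-6.0000, 0).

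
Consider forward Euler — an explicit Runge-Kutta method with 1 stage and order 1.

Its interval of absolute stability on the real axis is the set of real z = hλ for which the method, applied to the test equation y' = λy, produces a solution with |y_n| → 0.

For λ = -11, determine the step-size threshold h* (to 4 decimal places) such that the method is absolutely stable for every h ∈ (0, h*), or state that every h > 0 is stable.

Test eqn y'=λy, z=hλ:
  order 1, 1-stage ⇒ R(z)=1+z
  (e.g. R(-1.67)=-0.67000, |R|=0.67000)

Boundary: |R(x)|=1, x<0.
x=-1.67: |R|=0.6700
|R(-2.02)|=1.0200 |R(-1.59)|=0.5900 |R(-0.89)|=0.1100
Bisect:
  x_lo=-2.8504 |R|=1.8504  x_hi=-0.3949 |R|=0.6051
  mid=-1.62264 |R|=0.62264 →hi
  mid=-2.23650 |R|=1.23650 →lo
  mid=-1.92957 |R|=0.92957 →hi
  mid=-2.08304 |R|=1.08304 →lo
  mid=-2.00630 |R|=1.00630 →lo
  mid=-1.96794 |R|=0.96794 →hi
  mid=-1.98712 |R|=0.98712 →hi
  ...
  [-2.00001,-1.99986] ⇒ x*=-2.0000
So |R|<1 on (-2.0000, 0).

(-2.0000,0); λ=-11 ⇒ h* = 0.1818.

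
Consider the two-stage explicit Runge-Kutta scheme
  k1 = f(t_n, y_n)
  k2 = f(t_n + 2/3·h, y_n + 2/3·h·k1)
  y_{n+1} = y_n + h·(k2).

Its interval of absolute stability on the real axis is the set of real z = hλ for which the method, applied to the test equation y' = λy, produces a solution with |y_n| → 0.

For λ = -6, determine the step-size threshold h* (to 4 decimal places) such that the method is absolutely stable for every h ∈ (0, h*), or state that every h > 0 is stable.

(-1.5000,0); λ=-6 ⇒ h* = (3/2)/6 = 0.2500.

With y'=λy (z=hλ):
  k1=λy_n ⇒ h·k1=z·y_n;  k2=λ(1+2/3z)y_n ⇒ h·k2=z(1+2/3z)y_n
  y_{n+1}/y_n = 1 + z(1+2/3z) = 1 + z + 2/3z²
  so R(z) = 1 + z + 2/3z².

Solve |R(x)|<1 on ℝ⁻.
x=-1.73: |R|=1.2653
R=1: x+2/3x²=0 ⇒ x=−3/2=-1.5000; min R=1−1/(4·2/3)=0.6250>−1
Confirm numerically:
  x=-1.171: |R|=0.74316 <1
  x=-1.114: |R|=0.71333 <1
  x=-0.744: |R|=0.62502 <1
  x=-0.734: |R|=0.62517 <1
  x=-2.015: |R|=1.69182 >1
  x=-1.937: |R|=1.56431 >1
  x=-1.584: |R|=1.08870 >1
Stable set (-1.5000, 0).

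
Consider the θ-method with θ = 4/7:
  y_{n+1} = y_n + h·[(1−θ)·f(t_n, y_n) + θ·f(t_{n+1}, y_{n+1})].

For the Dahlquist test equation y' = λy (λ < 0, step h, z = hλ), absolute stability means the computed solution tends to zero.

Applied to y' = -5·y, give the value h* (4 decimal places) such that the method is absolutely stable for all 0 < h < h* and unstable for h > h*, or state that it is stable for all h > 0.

Test eqn y'=λy, z=hλ:
  y_{n+1} = y_n + z·[3/7·y_n + 4/7·y_{n+1}] ⇒ (1 − 4/7z)y_{n+1} = (1 + 3/7z)y_n
  ⇒ R(z) = (1 + 3/7z)/(1 − 4/7z).

Find x<0 with |R(x)|<1.
x=-1.54: |R|=0.1809
x=-2: |R|=0.0667
x=-10: |R|=0.4894
x=-100: |R|=0.7199
θ=4/7≥1/2 ⇒ |1+3/7x|<|1−4/7x| ∀x<0 ⇒ stable on all of ℝ⁻.

(−∞, 0) — no finite endpoint. Any h>0 works for λ=-5.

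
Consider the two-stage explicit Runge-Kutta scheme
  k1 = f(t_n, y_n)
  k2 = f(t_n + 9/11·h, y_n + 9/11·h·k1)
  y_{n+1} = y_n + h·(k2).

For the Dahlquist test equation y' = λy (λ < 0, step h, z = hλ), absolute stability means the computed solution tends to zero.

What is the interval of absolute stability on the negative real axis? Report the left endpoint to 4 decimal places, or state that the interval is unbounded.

(-1.2222, 0).

On y'=λy, z=hλ:
  k1=λy_n ⇒ h·k1=z·y_n;  k2=λ(1+9/11z)y_n ⇒ h·k2=z(1+9/11z)y_n
  y_{n+1}/y_n = 1 + z(1+9/11z) = 1 + z + 9/11z²
  ⇒ R(z) = 1 + z + 9/11z².

Find x<0 with |R(x)|<1.
x=-0.34: |R|=0.7546
R=1: x+9/11x²=0 ⇒ x=−11/9=-1.2222; min R=1−1/(4·9/11)=0.6944>−1
Confirm numerically:
  x=-1.095: |R|=0.88602 <1
  x=-0.844: |R|=0.73882 <1
  x=-0.821: |R|=0.73049 <1
  x=-0.717: |R|=0.70362 <1
  x=-1.433: |R|=1.24713 >1
  x=-1.320: |R|=1.10560 >1
So |R|<1 on (-1.2222, 0).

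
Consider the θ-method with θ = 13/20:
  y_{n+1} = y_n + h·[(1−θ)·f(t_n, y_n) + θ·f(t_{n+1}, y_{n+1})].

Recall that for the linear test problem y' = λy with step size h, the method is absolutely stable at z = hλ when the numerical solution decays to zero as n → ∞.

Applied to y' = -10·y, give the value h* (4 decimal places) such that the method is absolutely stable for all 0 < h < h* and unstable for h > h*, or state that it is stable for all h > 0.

interval (−∞, 0). Any h>0 works for λ=-10.

Test eqn y'=λy, z=hλ:
  y_{n+1} = y_n + z·[7/20·y_n + 13/20·y_{n+1}] ⇒ (1 − 13/20z)y_{n+1} = (1 + 7/20z)y_n
  R(z) = (1 + 7/20z)/(1 − 13/20z).

Find x<0 with |R(x)|<1.
x=-1: |R|=0.3939
x=-2: |R|=0.1304
x=-10: |R|=0.3333
x=-100: |R|=0.5152
θ=13/20≥1/2 ⇒ |1+7/20x|<|1−13/20x| ∀x<0 ⇒ interval (−∞,0).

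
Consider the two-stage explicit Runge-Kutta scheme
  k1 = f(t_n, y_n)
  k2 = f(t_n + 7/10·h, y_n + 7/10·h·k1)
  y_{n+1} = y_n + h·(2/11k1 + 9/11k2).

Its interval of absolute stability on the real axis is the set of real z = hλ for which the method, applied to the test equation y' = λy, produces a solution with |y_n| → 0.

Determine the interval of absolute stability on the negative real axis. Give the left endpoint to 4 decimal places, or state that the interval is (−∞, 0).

z∈(-1.7460,0).

Test eqn y'=λy, z=hλ:
  k1=λy_n ⇒ h·k1=z·y_n;  k2=λ(1+7/10z)y_n ⇒ h·k2=z(1+7/10z)y_n
  y_{n+1}/y_n = 1 + 2/11z + 9/11z(1+7/10z) = 1 + z + 63/110z²
  Hence R(z) = 1 + z + 63/110z².

Boundary: |R(x)|=1, x<0.
x=-0.89: |R|=0.5637
R=1: x+63/110x²=0 ⇒ x=−110/63=-1.7460; min R=1−1/(4·63/110)=0.5635>−1
Confirm numerically:
  x=-1.696: |R|=0.95140 <1
  x=-1.281: |R|=0.65882 <1
  x=-0.878: |R|=0.56351 <1
  x=-1.967: |R|=1.24893 >1
  x=-1.856: |R|=1.11689 >1
So |R|<1 on (-1.7460, 0).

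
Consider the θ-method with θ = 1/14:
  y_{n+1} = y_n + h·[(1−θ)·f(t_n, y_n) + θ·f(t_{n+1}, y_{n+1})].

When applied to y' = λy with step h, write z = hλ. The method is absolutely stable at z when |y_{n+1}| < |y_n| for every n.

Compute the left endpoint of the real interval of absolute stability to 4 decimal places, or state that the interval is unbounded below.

left endpoint -2.3333.

On y'=λy, z=hλ:
  y_{n+1} = y_n + z·[13/14·y_n + 1/14·y_{n+1}] ⇒ (1 − 1/14z)y_{n+1} = (1 + 13/14z)y_n
  R(z) = (1 + 13/14z)/(1 − 1/14z).

Need |R(x)|<1, x<0.
x=-0.65: |R|=0.3788
R=−1: 1+13/14x = −1+1/14x ⇒ -6/7x=2 ⇒ x=2/(-6/7)=-2.3333
Confirm numerically:
  x=-2.275: |R|=0.95699 <1
  x=-2.262: |R|=0.94736 <1
  x=-1.174: |R|=0.08317 <1
  x=-2.897: |R|=1.40031 >1
  x=-2.366: |R|=1.02395 >1
So |R|<1 on (-2.3333, 0).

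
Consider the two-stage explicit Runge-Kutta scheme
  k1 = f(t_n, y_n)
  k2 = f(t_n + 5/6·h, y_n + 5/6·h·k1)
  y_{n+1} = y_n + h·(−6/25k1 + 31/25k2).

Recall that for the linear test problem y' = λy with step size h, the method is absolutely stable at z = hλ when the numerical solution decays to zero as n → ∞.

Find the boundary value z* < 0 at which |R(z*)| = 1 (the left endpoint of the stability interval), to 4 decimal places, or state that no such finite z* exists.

z* = -0.9677.

With y'=λy (z=hλ):
  k1=λy_n ⇒ h·k1=z·y_n;  k2=λ(1+5/6z)y_n ⇒ h·k2=z(1+5/6z)y_n
  y_{n+1}/y_n = 1 − 6/25z + 31/25z(1+5/6z) = 1 + z + 31/30z²
  Hence R(z) = 1 + z + 31/30z².

Need |R(x)|<1, x<0.
x=-1.77: |R|=2.4673
R=1: x+31/30x²=0 ⇒ x=−30/31=-0.9677; min R=1−1/(4·31/30)=0.7581>−1
Confirm numerically:
  x=-0.904: |R|=0.94046 <1
  x=-0.849: |R|=0.89583 <1
  x=-0.844: |R|=0.89208 <1
  x=-0.490: |R|=0.75810 <1
  x=-1.531: |R|=1.89109 >1
  x=-1.324: |R|=1.48741 >1
Stable set (-0.9677, 0).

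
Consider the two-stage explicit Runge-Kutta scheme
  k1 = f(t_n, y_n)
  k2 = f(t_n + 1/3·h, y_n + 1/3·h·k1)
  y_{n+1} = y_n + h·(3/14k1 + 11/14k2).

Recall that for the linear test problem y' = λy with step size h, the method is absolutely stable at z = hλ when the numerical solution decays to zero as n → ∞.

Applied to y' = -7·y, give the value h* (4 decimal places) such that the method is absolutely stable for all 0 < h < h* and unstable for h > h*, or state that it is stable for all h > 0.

(-3.8182,0); λ=-7 ⇒ h* = (42/11)/7 = 0.5455.

With y'=λy (z=hλ):
  k1=λy_n ⇒ h·k1=z·y_n;  k2=λ(1+1/3z)y_n ⇒ h·k2=z(1+1/3z)y_n
  y_{n+1}/y_n = 1 + 3/14z + 11/14z(1+1/3z) = 1 + z + 11/42z²
  Hence R(z) = 1 + z + 11/42z².

Boundary: |R(x)|=1, x<0.
x=-0.34: |R|=0.6903
R=1: x+11/42x²=0 ⇒ x=−42/11=-3.8182; min R=1−1/(4·11/42)=0.0455>−1
Confirm numerically:
  x=-2.549: |R|=0.15270 <1
  x=-2.029: |R|=0.04922 <1
  x=-1.951: |R|=0.04591 <1
  x=-1.691: |R|=0.05791 <1
  x=-4.318: |R|=1.56525 >1
  x=-4.005: |R|=1.19596 >1
  x=-3.921: |R|=1.10559 >1
Interval (-3.8182, 0).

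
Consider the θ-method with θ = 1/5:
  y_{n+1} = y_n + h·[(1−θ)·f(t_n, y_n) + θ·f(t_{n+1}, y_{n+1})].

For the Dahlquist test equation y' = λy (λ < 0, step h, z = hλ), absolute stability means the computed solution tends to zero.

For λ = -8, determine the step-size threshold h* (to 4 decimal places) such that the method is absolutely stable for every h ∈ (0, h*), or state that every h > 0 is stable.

(-3.3333,0); λ=-8 ⇒ h* = (10/3)/8 = 0.4167.

Test eqn y'=λy, z=hλ:
  y_{n+1} = y_n + z·[4/5·y_n + 1/5·y_{n+1}] ⇒ (1 − 1/5z)y_{n+1} = (1 + 4/5z)y_n
  ⇒ R(z) = (1 + 4/5z)/(1 − 1/5z).

Find x<0 with |R(x)|<1.
x=-0.32: |R|=0.6992
R=−1: 1+4/5x = −1+1/5x ⇒ -3/5x=2 ⇒ x=2/(-3/5)=-3.3333
Confirm numerically:
  x=-3.154: |R|=0.93402 <1
  x=-2.944: |R|=0.85297 <1
  x=-1.726: |R|=0.28308 <1
  x=-3.855: |R|=1.17674 >1
  x=-3.536: |R|=1.07123 >1
  x=-3.497: |R|=1.05779 >1
Interval (-3.3333, 0).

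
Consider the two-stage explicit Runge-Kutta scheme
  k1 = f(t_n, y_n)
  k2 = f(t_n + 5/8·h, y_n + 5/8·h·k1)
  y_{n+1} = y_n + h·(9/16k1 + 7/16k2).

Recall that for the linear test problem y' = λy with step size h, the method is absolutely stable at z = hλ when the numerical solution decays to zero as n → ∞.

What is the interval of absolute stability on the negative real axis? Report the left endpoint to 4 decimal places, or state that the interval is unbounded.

(-3.6571, 0).

With y'=λy (z=hλ):
  k1=λy_n ⇒ h·k1=z·y_n;  k2=λ(1+5/8z)y_n ⇒ h·k2=z(1+5/8z)y_n
  y_{n+1}/y_n = 1 + 9/16z + 7/16z(1+5/8z) = 1 + z + 35/128z²
  Hence R(z) = 1 + z + 35/128z².

Find x<0 with |R(x)|<1.
x=-1.24: |R|=0.1804
R=1: x+35/128x²=0 ⇒ x=−128/35=-3.6571; min R=1−1/(4·35/128)=0.0857>−1
Confirm numerically:
  x=-2.963: |R|=0.43761 <1
  x=-2.697: |R|=0.29193 <1
  x=-2.652: |R|=0.27111 <1
  x=-4.187: |R|=1.60662 >1
  x=-4.104: |R|=1.50146 >1
  x=-3.959: |R|=1.32677 >1
So |R|<1 on (-3.6571, 0).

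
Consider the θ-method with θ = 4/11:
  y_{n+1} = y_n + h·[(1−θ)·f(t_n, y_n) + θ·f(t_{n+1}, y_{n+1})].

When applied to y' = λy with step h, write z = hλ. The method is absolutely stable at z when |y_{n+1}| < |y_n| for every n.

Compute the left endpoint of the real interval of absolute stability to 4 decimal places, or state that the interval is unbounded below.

left endpoint -7.3333.

With y'=λy (z=hλ):
  y_{n+1} = y_n + z·[7/11·y_n + 4/11·y_{n+1}] ⇒ (1 − 4/11z)y_{n+1} = (1 + 7/11z)y_n
  R(z) = (1 + 7/11z)/(1 − 4/11z).

Boundary: |R(x)|=1, x<0.
x=-0.62: |R|=0.4941
R=−1: 1+7/11x = −1+4/11x ⇒ -3/11x=2 ⇒ x=2/(-3/11)=-7.3333
Confirm numerically:
  x=-7.009: |R|=0.97507 <1
  x=-5.507: |R|=0.83411 <1
  x=-3.542: |R|=0.54808 <1
  x=-7.808: |R|=1.03372 >1
  x=-7.688: |R|=1.02548 >1
Interval (-7.3333, 0).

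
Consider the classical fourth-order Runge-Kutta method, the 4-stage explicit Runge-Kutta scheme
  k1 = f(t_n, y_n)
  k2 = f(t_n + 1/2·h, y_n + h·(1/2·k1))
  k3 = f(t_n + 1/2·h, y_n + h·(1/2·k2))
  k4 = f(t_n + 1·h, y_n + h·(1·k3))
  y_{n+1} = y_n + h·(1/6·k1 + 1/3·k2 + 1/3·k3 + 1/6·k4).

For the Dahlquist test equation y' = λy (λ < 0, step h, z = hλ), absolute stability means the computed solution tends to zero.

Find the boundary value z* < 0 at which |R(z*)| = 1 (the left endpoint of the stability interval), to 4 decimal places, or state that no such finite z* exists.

With y'=λy (z=hλ):
  order 4, 4-stage ⇒ R(z)=1+z+z^2/2+z^3/6+z^4/24
  (e.g. R(-1.26)=0.30542, |R|=0.30542)

Find x<0 with |R(x)|<1.
x=-1.26: |R|=0.3054
|R(-1.98)|=0.3269 |R(-1.57)|=0.2706 |R(-0.98)|=0.3818
Bisect:
  x_lo=-3.2446 |R|=1.9439  x_hi=-0.3019 |R|=0.7394
  mid=-1.77325 |R|=0.28162 →hi
  mid=-2.50891 |R|=0.65722 →hi
  mid=-2.87674 |R|=1.14685 →lo
  mid=-2.69282 |R|=0.86930 →hi
  mid=-2.78478 |R|=0.99922 →hi
  mid=-2.83076 |R|=1.07074 →lo
  mid=-2.80777 |R|=1.03442 →lo
  ...
  [-2.78532,-2.78514] ⇒ x*=-2.7853
Interval (-2.7853, 0).

left endpoint -2.7853.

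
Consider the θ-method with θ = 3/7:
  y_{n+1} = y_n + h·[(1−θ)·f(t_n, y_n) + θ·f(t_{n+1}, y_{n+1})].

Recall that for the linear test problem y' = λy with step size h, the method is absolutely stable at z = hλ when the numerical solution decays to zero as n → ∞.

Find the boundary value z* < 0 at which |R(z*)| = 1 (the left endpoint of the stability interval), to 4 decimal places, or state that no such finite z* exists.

left endpoint -14.0000.

Set f=λy, z=hλ:
  y_{n+1} = y_n + z·[4/7·y_n + 3/7·y_{n+1}] ⇒ (1 − 3/7z)y_{n+1} = (1 + 4/7z)y_n
  R(z) = (1 + 4/7z)/(1 − 3/7z).

Boundary: |R(x)|=1, x<0.
x=-1.11: |R|=0.2478
R=−1: 1+4/7x = −1+3/7x ⇒ -1/7x=2 ⇒ x=2/(-1/7)=-14.0000
Confirm numerically:
  x=-8.787: |R|=0.84374 <1
  x=-8.719: |R|=0.84073 <1
  x=-7.194: |R|=0.76188 <1
  x=-14.576: |R|=1.01135 >1
  x=-14.411: |R|=1.00818 >1
  x=-14.381: |R|=1.00760 >1
Interval (-14.0000, 0).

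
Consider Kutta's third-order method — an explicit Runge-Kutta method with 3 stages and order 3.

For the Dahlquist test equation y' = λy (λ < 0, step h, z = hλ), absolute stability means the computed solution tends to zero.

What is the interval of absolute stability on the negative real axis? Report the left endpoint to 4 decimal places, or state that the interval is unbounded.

On y'=λy, z=hλ:
  order 3, 3-stage ⇒ R(z)=1+z+z^2/2+z^3/6
  (e.g. R(-0.93)=0.36839, |R|=0.36839)

Find x<0 with |R(x)|<1.
x=-0.93: |R|=0.3684
|R(-2.68)|=1.2969 |R(-1.57)|=0.0175 |R(-1.29)|=0.1843
Bisect:
  x_lo=-3.1160 |R|=2.3036  x_hi=-0.1901 |R|=0.8268
  mid=-1.65306 |R|=0.03961 →hi
  mid=-2.38452 |R|=0.80125 →hi
  mid=-2.75025 |R|=1.43539 →lo
  mid=-2.56738 |R|=1.09212 →lo
  mid=-2.47595 |R|=0.94051 →hi
  mid=-2.52166 |R|=1.01472 →lo
  mid=-2.49881 |R|=0.97723 →hi
  mid=-2.51024 |R|=0.99588 →hi
  mid=-2.51595 |R|=1.00528 →lo
  ...
  [-2.51291,-2.51274] ⇒ x*=-2.5127
So |R|<1 on (-2.5127, 0).

(-2.5127, 0).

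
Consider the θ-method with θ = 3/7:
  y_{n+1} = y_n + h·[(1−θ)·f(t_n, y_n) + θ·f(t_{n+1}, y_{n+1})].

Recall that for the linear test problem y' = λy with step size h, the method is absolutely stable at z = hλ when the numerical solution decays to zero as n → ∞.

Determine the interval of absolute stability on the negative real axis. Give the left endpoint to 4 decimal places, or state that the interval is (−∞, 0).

z∈(-14.0000,0).

With y'=λy (z=hλ):
  y_{n+1} = y_n + z·[4/7·y_n + 3/7·y_{n+1}] ⇒ (1 − 3/7z)y_{n+1} = (1 + 4/7z)y_n
  Hence R(z) = (1 + 4/7z)/(1 − 3/7z).

Boundary: |R(x)|=1, x<0.
x=-1.27: |R|=0.1776
R=−1: 1+4/7x = −1+3/7x ⇒ -1/7x=2 ⇒ x=2/(-1/7)=-14.0000
Confirm numerically:
  x=-10.484: |R|=0.90856 <1
  x=-8.872: |R|=0.84745 <1
  x=-8.398: |R|=0.82599 <1
  x=-5.919: |R|=0.67359 <1
  x=-14.287: |R|=1.00576 >1
  x=-14.089: |R|=1.00181 >1
Stable set (-14.0000, 0).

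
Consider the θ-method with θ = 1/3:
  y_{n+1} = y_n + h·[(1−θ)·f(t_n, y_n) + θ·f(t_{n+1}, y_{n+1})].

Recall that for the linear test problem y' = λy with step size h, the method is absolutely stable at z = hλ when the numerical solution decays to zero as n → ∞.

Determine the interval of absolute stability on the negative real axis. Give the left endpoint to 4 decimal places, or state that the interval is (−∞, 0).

With y'=λy (z=hλ):
  y_{n+1} = y_n + z·[2/3·y_n + 1/3·y_{n+1}] ⇒ (1 − 1/3z)y_{n+1} = (1 + 2/3z)y_n
  ⇒ R(z) = (1 + 2/3z)/(1 − 1/3z).

Boundary: |R(x)|=1, x<0.
x=-1.19: |R|=0.1480
R=−1: 1+2/3x = −1+1/3x ⇒ -1/3x=2 ⇒ x=2/(-1/3)=-6.0000
Confirm numerically:
  x=-5.926: |R|=0.99171 <1
  x=-4.125: |R|=0.73684 <1
  x=-3.961: |R|=0.70708 <1
  x=-3.739: |R|=0.66449 <1
  x=-6.329: |R|=1.03527 >1
  x=-6.199: |R|=1.02163 >1
  x=-6.167: |R|=1.01822 >1
Stable set (-6.0000, 0).

z∈(-6.0000,0).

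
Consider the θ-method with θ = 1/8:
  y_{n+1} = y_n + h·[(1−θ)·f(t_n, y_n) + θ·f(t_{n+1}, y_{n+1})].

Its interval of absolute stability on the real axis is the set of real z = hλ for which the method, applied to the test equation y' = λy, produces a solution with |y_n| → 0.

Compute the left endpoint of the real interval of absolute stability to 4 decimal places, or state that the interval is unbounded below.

Test eqn y'=λy, z=hλ:
  y_{n+1} = y_n + z·[7/8·y_n + 1/8·y_{n+1}] ⇒ (1 − 1/8z)y_{n+1} = (1 + 7/8z)y_n
  R(z) = (1 + 7/8z)/(1 − 1/8z).

Boundary: |R(x)|=1, x<0.
x=-1.04: |R|=0.0796
R=−1: 1+7/8x = −1+1/8x ⇒ -3/4x=2 ⇒ x=2/(-3/4)=-2.6667
Confirm numerically:
  x=-2.621: |R|=0.97420 <1
  x=-1.780: |R|=0.45603 <1
  x=-1.092: |R|=0.03916 <1
  x=-3.252: |R|=1.31212 >1
  x=-3.014: |R|=1.18921 >1
  x=-2.784: |R|=1.06528 >1
Stable set (-2.6667, 0).

left endpoint -2.6667.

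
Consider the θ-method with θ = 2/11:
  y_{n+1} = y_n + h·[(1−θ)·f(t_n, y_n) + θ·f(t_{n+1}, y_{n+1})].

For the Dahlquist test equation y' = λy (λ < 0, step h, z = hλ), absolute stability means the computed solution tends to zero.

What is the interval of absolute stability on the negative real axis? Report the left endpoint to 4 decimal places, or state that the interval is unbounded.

Test eqn y'=λy, z=hλ:
  y_{n+1} = y_n + z·[9/11·y_n + 2/11·y_{n+1}] ⇒ (1 − 2/11z)y_{n+1} = (1 + 9/11z)y_n
  so R(z) = (1 + 9/11z)/(1 − 2/11z).

Need |R(x)|<1, x<0.
x=-1.45: |R|=0.1475
R=−1: 1+9/11x = −1+2/11x ⇒ -7/11x=2 ⇒ x=2/(-7/11)=-3.1429
Confirm numerically:
  x=-2.763: |R|=0.83910 <1
  x=-2.482: |R|=0.71022 <1
  x=-1.916: |R|=0.42098 <1
  x=-3.467: |R|=1.12652 >1
  x=-3.267: |R|=1.04956 >1
  x=-3.212: |R|=1.02778 >1
So |R|<1 on (-3.1429, 0).

(-3.1429, 0).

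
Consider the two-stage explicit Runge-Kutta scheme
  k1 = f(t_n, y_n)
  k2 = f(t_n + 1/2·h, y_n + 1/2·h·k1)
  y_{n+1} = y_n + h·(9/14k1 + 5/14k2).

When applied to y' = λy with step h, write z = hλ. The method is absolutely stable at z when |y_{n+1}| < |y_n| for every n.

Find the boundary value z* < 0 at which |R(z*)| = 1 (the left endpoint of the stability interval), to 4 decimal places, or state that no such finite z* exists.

On y'=λy, z=hλ:
  k1=λy_n ⇒ h·k1=z·y_n;  k2=λ(1+1/2z)y_n ⇒ h·k2=z(1+1/2z)y_n
  y_{n+1}/y_n = 1 + 9/14z + 5/14z(1+1/2z) = 1 + z + 5/28z²
  ⇒ R(z) = 1 + z + 5/28z².

Boundary: |R(x)|=1, x<0.
x=-1.48: |R|=0.0889
R=1: x+5/28x²=0 ⇒ x=−28/5=-5.6000; min R=1−1/(4·5/28)=-0.4000>−1
Confirm numerically:
  x=-4.329: |R|=0.01747 <1
  x=-3.125: |R|=0.38114 <1
  x=-2.933: |R|=0.39684 <1
  x=-2.523: |R|=0.38630 <1
  x=-5.850: |R|=1.26116 >1
  x=-5.848: |R|=1.25898 >1
  x=-5.738: |R|=1.14140 >1
Stable set (-5.6000, 0).

left endpoint -5.6000.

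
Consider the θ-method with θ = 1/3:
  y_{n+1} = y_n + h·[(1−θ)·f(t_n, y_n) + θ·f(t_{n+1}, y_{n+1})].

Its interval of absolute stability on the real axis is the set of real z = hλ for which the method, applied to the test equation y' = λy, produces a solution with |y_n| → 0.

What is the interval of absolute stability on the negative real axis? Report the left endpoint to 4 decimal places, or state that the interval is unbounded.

With y'=λy (z=hλ):
  y_{n+1} = y_n + z·[2/3·y_n + 1/3·y_{n+1}] ⇒ (1 − 1/3z)y_{n+1} = (1 + 2/3z)y_n
  so R(z) = (1 + 2/3z)/(1 − 1/3z).

Solve |R(x)|<1 on ℝ⁻.
x=-1.76: |R|=0.1092
R=−1: 1+2/3x = −1+1/3x ⇒ -1/3x=2 ⇒ x=2/(-1/3)=-6.0000
Confirm numerically:
  x=-5.957: |R|=0.99520 <1
  x=-4.716: |R|=0.83359 <1
  x=-4.401: |R|=0.78395 <1
  x=-3.334: |R|=0.57910 <1
  x=-6.452: |R|=1.04782 >1
  x=-6.336: |R|=1.03599 >1
Stable set (-6.0000, 0).

z∈(-6.0000,0).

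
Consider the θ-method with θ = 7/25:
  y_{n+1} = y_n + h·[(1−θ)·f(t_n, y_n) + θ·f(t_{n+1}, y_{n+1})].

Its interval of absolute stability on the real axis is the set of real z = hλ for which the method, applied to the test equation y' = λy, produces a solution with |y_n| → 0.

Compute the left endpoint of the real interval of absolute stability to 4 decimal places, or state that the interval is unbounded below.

On y'=λy, z=hλ:
  y_{n+1} = y_n + z·[18/25·y_n + 7/25·y_{n+1}] ⇒ (1 − 7/25z)y_{n+1} = (1 + 18/25z)y_n
  ⇒ R(z) = (1 + 18/25z)/(1 − 7/25z).

Boundary: |R(x)|=1, x<0.
x=-1.34: |R|=0.0256
R=−1: 1+18/25x = −1+7/25x ⇒ -11/25x=2 ⇒ x=2/(-11/25)=-4.5455
Confirm numerically:
  x=-4.451: |R|=0.98150 <1
  x=-4.412: |R|=0.97373 <1
  x=-3.818: |R|=0.84530 <1
  x=-5.049: |R|=1.09179 >1
  x=-4.833: |R|=1.05376 >1
Stable set (-4.5455, 0).

z* = -4.5455.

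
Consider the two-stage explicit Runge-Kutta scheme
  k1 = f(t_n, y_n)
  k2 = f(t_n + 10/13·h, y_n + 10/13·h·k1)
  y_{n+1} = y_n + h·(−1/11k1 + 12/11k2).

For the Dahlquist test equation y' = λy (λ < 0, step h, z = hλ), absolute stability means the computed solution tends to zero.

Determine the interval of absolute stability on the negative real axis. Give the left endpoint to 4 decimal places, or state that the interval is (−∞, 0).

z∈(-1.1917,0).

Test eqn y'=λy, z=hλ:
  k1=λy_n ⇒ h·k1=z·y_n;  k2=λ(1+10/13z)y_n ⇒ h·k2=z(1+10/13z)y_n
  y_{n+1}/y_n = 1 − 1/11z + 12/11z(1+10/13z) = 1 + z + 120/143z²
  so R(z) = 1 + z + 120/143z².

Boundary: |R(x)|=1, x<0.
x=-1.17: |R|=0.9787
R=1: x+120/143x²=0 ⇒ x=−143/120=-1.1917; min R=1−1/(4·120/143)=0.7021>−1
Confirm numerically:
  x=-0.950: |R|=0.80734 <1
  x=-0.942: |R|=0.80264 <1
  x=-0.881: |R|=0.77032 <1
  x=-0.813: |R|=0.74166 <1
  x=-1.683: |R|=1.69391 >1
  x=-1.302: |R|=1.12055 >1
Stable set (-1.1917, 0).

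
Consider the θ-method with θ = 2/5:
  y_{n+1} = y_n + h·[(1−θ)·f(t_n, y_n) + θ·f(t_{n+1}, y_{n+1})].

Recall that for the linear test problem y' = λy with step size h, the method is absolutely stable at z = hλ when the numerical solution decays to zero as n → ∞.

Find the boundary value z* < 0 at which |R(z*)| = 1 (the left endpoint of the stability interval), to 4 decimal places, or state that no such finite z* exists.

left endpoint -10.0000.

With y'=λy (z=hλ):
  y_{n+1} = y_n + z·[3/5·y_n + 2/5·y_{n+1}] ⇒ (1 − 2/5z)y_{n+1} = (1 + 3/5z)y_n
  so R(z) = (1 + 3/5z)/(1 − 2/5z).

Boundary: |R(x)|=1, x<0.
x=-1.3: |R|=0.1447
R=−1: 1+3/5x = −1+2/5x ⇒ -1/5x=2 ⇒ x=2/(-1/5)=-10.0000
Confirm numerically:
  x=-8.442: |R|=0.92881 <1
  x=-6.504: |R|=0.80586 <1
  x=-4.659: |R|=0.62697 <1
  x=-10.439: |R|=1.01696 >1
  x=-10.183: |R|=1.00721 >1
Stable set (-10.0000, 0).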